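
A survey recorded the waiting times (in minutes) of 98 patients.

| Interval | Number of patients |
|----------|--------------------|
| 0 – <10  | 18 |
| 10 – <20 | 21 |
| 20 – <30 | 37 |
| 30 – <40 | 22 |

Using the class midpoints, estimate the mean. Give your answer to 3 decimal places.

Midpoints: 5, 15, 25, 35
Σfm = 18×5 + 21×15 + 37×25 + 22×35 = 2100
n = Σf = 98
Mean = 2100 / 98 = 21.4286

21.429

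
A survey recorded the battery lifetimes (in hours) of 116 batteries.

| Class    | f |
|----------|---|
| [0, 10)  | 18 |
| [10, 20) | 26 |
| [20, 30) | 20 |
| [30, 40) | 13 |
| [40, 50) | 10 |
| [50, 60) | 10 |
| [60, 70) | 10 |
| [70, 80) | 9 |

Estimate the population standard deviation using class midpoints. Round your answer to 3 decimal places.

22.016

Midpoints: 5, 15, 25, 35, 45, 55, 65, 75
n = 116, Σfm = 3760, mean = 32.4138
Σfm² = 178100
Σf(m − x̄)² = Σfm² − (Σfm)²/n = 178100 − 3760²/116 = 56224.1379
Population variance = 56224.1379 / 116 = 484.6908
Standard deviation = √484.6908 = 22.0157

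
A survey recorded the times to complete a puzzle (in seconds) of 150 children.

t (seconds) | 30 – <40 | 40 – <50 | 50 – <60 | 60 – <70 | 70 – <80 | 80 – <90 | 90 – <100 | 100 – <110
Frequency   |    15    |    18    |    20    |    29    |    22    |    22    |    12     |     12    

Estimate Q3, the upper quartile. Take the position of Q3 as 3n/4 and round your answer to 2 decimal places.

Cumulative frequencies: 15, 33, 53, 82, 104, 126, 138, 150
n = 150; position = 3n/4 = 112.5.
This falls in the class 80 – <90: L = 80, F = 104, f = 22, h = 10.
Upper quartile ≈ 80 + ((112.5 − 104) / 22) × 10 = 83.8636

83.86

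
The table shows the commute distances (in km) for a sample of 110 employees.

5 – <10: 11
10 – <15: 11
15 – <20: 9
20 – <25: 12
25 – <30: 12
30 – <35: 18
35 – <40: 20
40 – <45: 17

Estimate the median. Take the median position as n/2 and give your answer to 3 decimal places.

30.000

Cumulative frequencies: 11, 22, 31, 43, 55, 73, 93, 110
n = 110; position = n/2 = 55.
This falls in the class 25 – <30: L = 25, F = 43, f = 12, h = 5.
Median ≈ 25 + ((55 − 43) / 12) × 5 = 30.0000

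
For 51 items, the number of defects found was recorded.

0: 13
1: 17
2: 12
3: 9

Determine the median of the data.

1

Cumulative frequencies: 13, 30, 42, 51
n = 51, so the median is the value in position (n+1)/2 = 26.
Position 26 falls at value 1.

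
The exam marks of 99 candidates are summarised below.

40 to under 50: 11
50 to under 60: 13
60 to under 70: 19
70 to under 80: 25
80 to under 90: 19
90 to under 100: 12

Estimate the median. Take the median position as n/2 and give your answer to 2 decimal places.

72.60

Cumulative frequencies: 11, 24, 43, 68, 87, 99
n = 99; position = n/2 = 49.5.
This falls in the class 70 to under 80: L = 70, F = 43, f = 25, h = 10.
Median ≈ 70 + ((49.5 − 43) / 25) × 10 = 72.6000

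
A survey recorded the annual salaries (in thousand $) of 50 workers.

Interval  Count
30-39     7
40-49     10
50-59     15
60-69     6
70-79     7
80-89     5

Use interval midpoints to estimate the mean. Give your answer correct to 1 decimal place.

Midpoints: 34.5, 44.5, 54.5, 64.5, 74.5, 84.5
Σfm = 7×34.5 + 10×44.5 + 15×54.5 + 6×64.5 + 7×74.5 + 5×84.5 = 2835
n = Σf = 50
Mean = 2835 / 50 = 56.7000

56.7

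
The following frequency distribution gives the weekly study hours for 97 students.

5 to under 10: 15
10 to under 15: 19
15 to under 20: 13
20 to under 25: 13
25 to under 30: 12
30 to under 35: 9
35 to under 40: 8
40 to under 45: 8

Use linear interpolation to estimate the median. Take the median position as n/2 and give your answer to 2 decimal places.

20.58

Cumulative frequencies: 15, 34, 47, 60, 72, 81, 89, 97
n = 97; position = n/2 = 48.5.
This falls in the class 20 to under 25: L = 20, F = 47, f = 13, h = 5.
Median ≈ 20 + ((48.5 − 47) / 13) × 5 = 20.5769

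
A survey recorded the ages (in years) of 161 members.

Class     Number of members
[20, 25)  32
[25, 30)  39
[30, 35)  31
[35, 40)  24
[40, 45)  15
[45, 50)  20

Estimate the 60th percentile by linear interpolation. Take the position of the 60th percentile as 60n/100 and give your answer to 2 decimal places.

34.13

Cumulative frequencies: 32, 71, 102, 126, 141, 161
n = 161; position = 60n/100 = 96.6.
This falls in the class [30, 35): L = 30, F = 71, f = 31, h = 5.
60th percentile ≈ 30 + ((96.6 − 71) / 31) × 5 = 34.1290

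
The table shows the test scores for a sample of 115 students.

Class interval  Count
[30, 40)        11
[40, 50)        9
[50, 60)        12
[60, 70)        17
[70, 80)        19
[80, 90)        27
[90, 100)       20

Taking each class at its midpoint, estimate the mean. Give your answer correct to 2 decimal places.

71.09

Midpoints: 35, 45, 55, 65, 75, 85, 95
Σfm = 11×35 + 9×45 + 12×55 + 17×65 + 19×75 + 27×85 + 20×95 = 8175
n = Σf = 115
Mean = 8175 / 115 = 71.0870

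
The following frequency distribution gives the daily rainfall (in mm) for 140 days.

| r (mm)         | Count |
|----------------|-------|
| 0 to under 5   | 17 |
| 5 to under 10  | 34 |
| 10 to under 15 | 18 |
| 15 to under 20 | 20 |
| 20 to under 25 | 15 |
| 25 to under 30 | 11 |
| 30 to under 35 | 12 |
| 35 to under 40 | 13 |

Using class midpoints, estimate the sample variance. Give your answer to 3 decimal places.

122.477

Midpoints: 2.5, 7.5, 12.5, 17.5, 22.5, 27.5, 32.5, 37.5
n = 140, Σfm = 2390, mean = 17.0714
Σfm² = 57825
Σf(m − x̄)² = Σfm² − (Σfm)²/n = 57825 − 2390²/140 = 17024.2857
Sample variance = 17024.2857 / 139 = 122.4769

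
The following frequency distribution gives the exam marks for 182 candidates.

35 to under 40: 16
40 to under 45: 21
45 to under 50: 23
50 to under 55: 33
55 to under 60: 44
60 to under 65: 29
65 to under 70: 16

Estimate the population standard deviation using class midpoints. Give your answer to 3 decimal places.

8.672

Midpoints: 37.5, 42.5, 47.5, 52.5, 57.5, 62.5, 67.5
n = 182, Σfm = 9740, mean = 53.5165
Σfm² = 534937.5
Σf(m − x̄)² = Σfm² − (Σfm)²/n = 534937.5 − 9740²/182 = 13686.9505
Population variance = 13686.9505 / 182 = 75.2030
Standard deviation = √75.2030 = 8.6720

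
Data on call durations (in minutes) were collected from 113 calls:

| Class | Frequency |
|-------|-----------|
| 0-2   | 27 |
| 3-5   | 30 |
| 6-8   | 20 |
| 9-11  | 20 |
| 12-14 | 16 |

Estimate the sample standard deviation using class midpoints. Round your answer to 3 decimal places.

Midpoints: 1, 4, 7, 10, 13
n = 113, Σfm = 695, mean = 6.1504
Σfm² = 6191
Σf(m − x̄)² = Σfm² − (Σfm)²/n = 6191 − 695²/113 = 1916.4425
Sample variance = 1916.4425 / 112 = 17.1111
Standard deviation = √17.1111 = 4.1366

4.137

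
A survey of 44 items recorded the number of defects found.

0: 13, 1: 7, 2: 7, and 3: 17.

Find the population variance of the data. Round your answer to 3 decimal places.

1.595

Values: 0, 1, 2, 3
n = 44, Σfx = 72, mean = 1.6364
Σfx² = 188
Σf(x − x̄)² = Σfx² − (Σfx)²/n = 188 − 72²/44 = 70.1818
Population variance = 70.1818 / 44 = 1.5950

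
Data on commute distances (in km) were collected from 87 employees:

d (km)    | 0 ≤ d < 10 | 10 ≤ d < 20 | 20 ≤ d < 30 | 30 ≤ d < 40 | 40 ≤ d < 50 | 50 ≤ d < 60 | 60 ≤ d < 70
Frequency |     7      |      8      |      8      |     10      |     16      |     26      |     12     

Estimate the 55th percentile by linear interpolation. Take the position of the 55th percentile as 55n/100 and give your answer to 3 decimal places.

Cumulative frequencies: 7, 15, 23, 33, 49, 75, 87
n = 87; position = 55n/100 = 47.85.
This falls in the class 40 ≤ d < 50: L = 40, F = 33, f = 16, h = 10.
55th percentile ≈ 40 + ((47.85 − 33) / 16) × 10 = 49.2812

49.281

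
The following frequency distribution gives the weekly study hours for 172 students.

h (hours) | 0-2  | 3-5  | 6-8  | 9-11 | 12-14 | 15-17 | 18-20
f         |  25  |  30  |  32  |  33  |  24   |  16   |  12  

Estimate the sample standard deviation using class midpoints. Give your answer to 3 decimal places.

5.333

Midpoints: 1, 4, 7, 10, 13, 16, 19
n = 172, Σfm = 1495, mean = 8.6919
Σfm² = 17857
Σf(m − x̄)² = Σfm² − (Σfm)²/n = 17857 − 1495²/172 = 4862.6686
Sample variance = 4862.6686 / 171 = 28.4367
Standard deviation = √28.4367 = 5.3326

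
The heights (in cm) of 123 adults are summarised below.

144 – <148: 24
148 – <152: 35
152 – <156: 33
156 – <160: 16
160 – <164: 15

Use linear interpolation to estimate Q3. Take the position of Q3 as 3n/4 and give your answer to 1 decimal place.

156.1

Cumulative frequencies: 24, 59, 92, 108, 123
n = 123; position = 3n/4 = 92.25.
This falls in the class 156 – <160: L = 156, F = 92, f = 16, h = 4.
Upper quartile ≈ 156 + ((92.25 − 92) / 16) × 4 = 156.0625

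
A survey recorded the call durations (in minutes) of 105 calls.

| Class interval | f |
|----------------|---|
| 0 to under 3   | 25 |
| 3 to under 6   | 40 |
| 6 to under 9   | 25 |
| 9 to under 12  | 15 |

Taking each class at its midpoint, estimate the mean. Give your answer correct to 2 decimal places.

5.36

Midpoints: 1.5, 4.5, 7.5, 10.5
Σfm = 25×1.5 + 40×4.5 + 25×7.5 + 15×10.5 = 562.5
n = Σf = 105
Mean = 562.5 / 105 = 5.3571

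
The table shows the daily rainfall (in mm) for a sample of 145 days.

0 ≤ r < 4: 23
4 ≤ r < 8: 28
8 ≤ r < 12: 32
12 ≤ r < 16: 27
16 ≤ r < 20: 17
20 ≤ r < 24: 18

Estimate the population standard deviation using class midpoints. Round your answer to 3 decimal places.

6.350

Midpoints: 2, 6, 10, 14, 18, 22
n = 145, Σfm = 1614, mean = 11.1310
Σfm² = 23812
Σf(m − x̄)² = Σfm² − (Σfm)²/n = 23812 − 1614²/145 = 5846.5103
Population variance = 5846.5103 / 145 = 40.3208
Standard deviation = √40.3208 = 6.3499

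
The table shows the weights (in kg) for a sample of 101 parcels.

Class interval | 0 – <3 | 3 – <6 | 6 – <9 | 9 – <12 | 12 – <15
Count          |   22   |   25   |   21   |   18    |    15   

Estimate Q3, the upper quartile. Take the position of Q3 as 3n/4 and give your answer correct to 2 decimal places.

10.29

Cumulative frequencies: 22, 47, 68, 86, 101
n = 101; position = 3n/4 = 75.75.
This falls in the class 9 – <12: L = 9, F = 68, f = 18, h = 3.
Upper quartile ≈ 9 + ((75.75 − 68) / 18) × 3 = 10.2917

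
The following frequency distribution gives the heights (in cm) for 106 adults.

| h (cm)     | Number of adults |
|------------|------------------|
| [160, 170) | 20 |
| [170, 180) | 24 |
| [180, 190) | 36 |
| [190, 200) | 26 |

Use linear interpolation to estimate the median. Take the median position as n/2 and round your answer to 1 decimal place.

182.5

Cumulative frequencies: 20, 44, 80, 106
n = 106; position = n/2 = 53.
This falls in the class [180, 190): L = 180, F = 44, f = 36, h = 10.
Median ≈ 180 + ((53 − 44) / 36) × 10 = 182.5000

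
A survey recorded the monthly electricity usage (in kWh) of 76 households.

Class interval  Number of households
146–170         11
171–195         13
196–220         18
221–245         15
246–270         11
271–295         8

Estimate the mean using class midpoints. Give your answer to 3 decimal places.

216.553

Midpoints: 158, 183, 208, 233, 258, 283
Σfm = 11×158 + 13×183 + 18×208 + 15×233 + 11×258 + 8×283 = 16458
n = Σf = 76
Mean = 16458 / 76 = 216.5526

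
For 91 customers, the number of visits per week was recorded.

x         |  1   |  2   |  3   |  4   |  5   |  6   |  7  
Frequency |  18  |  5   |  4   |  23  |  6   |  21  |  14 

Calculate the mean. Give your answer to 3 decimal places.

Values: 1, 2, 3, 4, 5, 6, 7
Σfx = 18×1 + 5×2 + 4×3 + 23×4 + 6×5 + 21×6 + 14×7 = 386
n = Σf = 91
Mean = 386 / 91 = 4.2418

4.242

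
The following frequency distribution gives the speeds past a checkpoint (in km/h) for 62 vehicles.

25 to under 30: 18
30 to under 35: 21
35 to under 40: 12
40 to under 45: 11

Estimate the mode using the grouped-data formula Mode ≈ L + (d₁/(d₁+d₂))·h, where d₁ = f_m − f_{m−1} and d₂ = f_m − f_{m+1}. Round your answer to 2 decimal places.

Modal class: 30 to under 35 (highest frequency 21).
d₁ = 21 − 18 = 3, d₂ = 21 − 12 = 9
Mode ≈ 30 + (3/(3+9)) × 5 = 30 + 1.2500 = 31.2500

31.25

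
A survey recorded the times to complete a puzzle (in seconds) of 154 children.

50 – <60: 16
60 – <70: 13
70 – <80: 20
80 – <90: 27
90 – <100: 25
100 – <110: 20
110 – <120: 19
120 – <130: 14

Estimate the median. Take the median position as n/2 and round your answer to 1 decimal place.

90.4

Cumulative frequencies: 16, 29, 49, 76, 101, 121, 140, 154
n = 154; position = n/2 = 77.
This falls in the class 90 – <100: L = 90, F = 76, f = 25, h = 10.
Median ≈ 90 + ((77 − 76) / 25) × 10 = 90.4000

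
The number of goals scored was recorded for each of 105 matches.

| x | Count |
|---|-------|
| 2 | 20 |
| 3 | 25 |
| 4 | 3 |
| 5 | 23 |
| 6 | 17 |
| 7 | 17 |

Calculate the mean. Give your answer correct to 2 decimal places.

Values: 2, 3, 4, 5, 6, 7
Σfx = 20×2 + 25×3 + 3×4 + 23×5 + 17×6 + 17×7 = 463
n = Σf = 105
Mean = 463 / 105 = 4.4095

4.41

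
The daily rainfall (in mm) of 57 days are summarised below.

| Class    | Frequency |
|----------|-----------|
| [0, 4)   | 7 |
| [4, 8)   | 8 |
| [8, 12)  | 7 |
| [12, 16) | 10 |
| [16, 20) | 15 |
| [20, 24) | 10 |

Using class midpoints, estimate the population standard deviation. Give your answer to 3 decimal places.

6.608

Midpoints: 2, 6, 10, 14, 18, 22
n = 57, Σfm = 762, mean = 13.3684
Σfm² = 12676
Σf(m − x̄)² = Σfm² − (Σfm)²/n = 12676 − 762²/57 = 2489.2632
Population variance = 2489.2632 / 57 = 43.6713
Standard deviation = √43.6713 = 6.6084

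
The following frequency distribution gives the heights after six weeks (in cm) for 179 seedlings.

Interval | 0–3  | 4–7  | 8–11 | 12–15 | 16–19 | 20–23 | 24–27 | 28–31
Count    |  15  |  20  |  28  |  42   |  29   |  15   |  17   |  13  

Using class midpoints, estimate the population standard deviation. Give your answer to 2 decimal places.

7.79

Midpoints: 1.5, 5.5, 9.5, 13.5, 17.5, 21.5, 25.5, 29.5
n = 179, Σfm = 2612.5, mean = 14.5950
Σfm² = 49002.75
Σf(m − x̄)² = Σfm² − (Σfm)²/n = 49002.75 − 2612.5²/179 = 10873.3855
Population variance = 10873.3855 / 179 = 60.7452
Standard deviation = √60.7452 = 7.7939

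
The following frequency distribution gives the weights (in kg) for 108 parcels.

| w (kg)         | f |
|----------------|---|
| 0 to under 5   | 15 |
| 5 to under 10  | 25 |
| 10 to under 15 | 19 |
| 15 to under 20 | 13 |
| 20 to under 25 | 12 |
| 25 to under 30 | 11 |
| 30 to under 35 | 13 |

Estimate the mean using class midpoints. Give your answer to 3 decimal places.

15.602

Midpoints: 2.5, 7.5, 12.5, 17.5, 22.5, 27.5, 32.5
Σfm = 15×2.5 + 25×7.5 + 19×12.5 + 13×17.5 + 12×22.5 + 11×27.5 + 13×32.5 = 1685
n = Σf = 108
Mean = 1685 / 108 = 15.6019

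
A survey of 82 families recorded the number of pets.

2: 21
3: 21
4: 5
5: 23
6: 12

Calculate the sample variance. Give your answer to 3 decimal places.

2.134

Values: 2, 3, 4, 5, 6
n = 82, Σfx = 312, mean = 3.8049
Σfx² = 1360
Σf(x − x̄)² = Σfx² − (Σfx)²/n = 1360 − 312²/82 = 172.8780
Sample variance = 172.8780 / 81 = 2.1343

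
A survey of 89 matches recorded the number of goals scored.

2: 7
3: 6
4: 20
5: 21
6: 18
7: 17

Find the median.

Cumulative frequencies: 7, 13, 33, 54, 72, 89
n = 89, so the median is the value in position (n+1)/2 = 45.
Position 45 falls at value 5.

5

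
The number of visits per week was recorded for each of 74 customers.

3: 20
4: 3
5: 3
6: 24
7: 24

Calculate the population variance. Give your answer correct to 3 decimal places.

2.590

Values: 3, 4, 5, 6, 7
n = 74, Σfx = 399, mean = 5.3919
Σfx² = 2343
Σf(x − x̄)² = Σfx² − (Σfx)²/n = 2343 − 399²/74 = 191.6351
Population variance = 191.6351 / 74 = 2.5897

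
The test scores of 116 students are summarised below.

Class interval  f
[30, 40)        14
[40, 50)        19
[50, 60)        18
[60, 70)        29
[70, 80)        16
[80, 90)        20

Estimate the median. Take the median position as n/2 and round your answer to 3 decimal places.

62.414

Cumulative frequencies: 14, 33, 51, 80, 96, 116
n = 116; position = n/2 = 58.
This falls in the class [60, 70): L = 60, F = 51, f = 29, h = 10.
Median ≈ 60 + ((58 − 51) / 29) × 10 = 62.4138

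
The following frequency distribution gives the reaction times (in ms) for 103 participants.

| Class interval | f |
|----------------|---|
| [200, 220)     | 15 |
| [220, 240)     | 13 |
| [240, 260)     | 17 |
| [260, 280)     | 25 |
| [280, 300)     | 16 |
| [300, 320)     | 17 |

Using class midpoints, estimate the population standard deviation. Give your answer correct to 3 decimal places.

32.619

Midpoints: 210, 230, 250, 270, 290, 310
n = 103, Σfm = 27050, mean = 262.6214
Σfm² = 7213500
Σf(m − x̄)² = Σfm² − (Σfm)²/n = 7213500 − 27050²/103 = 109592.2330
Population variance = 109592.2330 / 103 = 1064.0023
Standard deviation = √1064.0023 = 32.6190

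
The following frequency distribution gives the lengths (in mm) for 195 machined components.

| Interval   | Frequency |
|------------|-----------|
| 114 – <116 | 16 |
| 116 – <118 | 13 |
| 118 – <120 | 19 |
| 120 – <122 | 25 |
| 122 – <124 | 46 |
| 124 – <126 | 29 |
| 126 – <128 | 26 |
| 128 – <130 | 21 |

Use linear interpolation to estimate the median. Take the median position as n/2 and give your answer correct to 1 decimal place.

123.1

Cumulative frequencies: 16, 29, 48, 73, 119, 148, 174, 195
n = 195; position = n/2 = 97.5.
This falls in the class 122 – <124: L = 122, F = 73, f = 46, h = 2.
Median ≈ 122 + ((97.5 − 73) / 46) × 2 = 123.0652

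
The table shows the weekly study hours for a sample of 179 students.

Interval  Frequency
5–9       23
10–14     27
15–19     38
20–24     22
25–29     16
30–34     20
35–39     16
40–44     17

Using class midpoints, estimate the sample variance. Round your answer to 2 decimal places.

Midpoints: 7, 12, 17, 22, 27, 32, 37, 42
n = 179, Σfm = 3993, mean = 22.3073
Σfm² = 110681
Σf(m − x̄)² = Σfm² − (Σfm)²/n = 110681 − 3993²/179 = 21608.1006
Sample variance = 21608.1006 / 178 = 121.3938

121.39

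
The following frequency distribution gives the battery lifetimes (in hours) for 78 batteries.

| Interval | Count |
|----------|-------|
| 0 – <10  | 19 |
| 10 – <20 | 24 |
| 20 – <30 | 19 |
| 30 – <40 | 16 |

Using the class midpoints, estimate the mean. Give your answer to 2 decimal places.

Midpoints: 5, 15, 25, 35
Σfm = 19×5 + 24×15 + 19×25 + 16×35 = 1490
n = Σf = 78
Mean = 1490 / 78 = 19.1026

19.10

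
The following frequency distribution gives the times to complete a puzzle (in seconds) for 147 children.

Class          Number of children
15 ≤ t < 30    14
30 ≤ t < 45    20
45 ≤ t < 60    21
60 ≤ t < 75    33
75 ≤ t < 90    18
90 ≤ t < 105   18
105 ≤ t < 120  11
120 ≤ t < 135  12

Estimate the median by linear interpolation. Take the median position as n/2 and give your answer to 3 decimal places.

Cumulative frequencies: 14, 34, 55, 88, 106, 124, 135, 147
n = 147; position = n/2 = 73.5.
This falls in the class 60 ≤ t < 75: L = 60, F = 55, f = 33, h = 15.
Median ≈ 60 + ((73.5 − 55) / 33) × 15 = 68.4091

68.409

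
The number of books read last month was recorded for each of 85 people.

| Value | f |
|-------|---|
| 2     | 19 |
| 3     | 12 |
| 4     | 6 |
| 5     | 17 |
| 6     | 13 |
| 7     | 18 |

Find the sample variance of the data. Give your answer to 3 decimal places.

3.488

Values: 2, 3, 4, 5, 6, 7
n = 85, Σfx = 387, mean = 4.5529
Σfx² = 2055
Σf(x − x̄)² = Σfx² − (Σfx)²/n = 2055 − 387²/85 = 293.0118
Sample variance = 293.0118 / 84 = 3.4882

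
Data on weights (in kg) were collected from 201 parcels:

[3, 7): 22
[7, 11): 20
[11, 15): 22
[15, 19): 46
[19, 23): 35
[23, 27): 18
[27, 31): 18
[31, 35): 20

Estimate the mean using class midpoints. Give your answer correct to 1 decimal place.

Midpoints: 5, 9, 13, 17, 21, 25, 29, 33
Σfm = 22×5 + 20×9 + 22×13 + 46×17 + 35×21 + 18×25 + 18×29 + 20×33 = 3725
n = Σf = 201
Mean = 3725 / 201 = 18.5323

18.5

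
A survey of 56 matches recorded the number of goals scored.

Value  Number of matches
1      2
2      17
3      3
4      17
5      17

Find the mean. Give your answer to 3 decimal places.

3.536

Values: 1, 2, 3, 4, 5
Σfx = 2×1 + 17×2 + 3×3 + 17×4 + 17×5 = 198
n = Σf = 56
Mean = 198 / 56 = 3.5357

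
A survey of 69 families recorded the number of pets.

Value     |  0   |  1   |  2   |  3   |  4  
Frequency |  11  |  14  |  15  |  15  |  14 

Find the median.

Cumulative frequencies: 11, 25, 40, 55, 69
n = 69, so the median is the value in position (n+1)/2 = 35.
Position 35 falls at value 2.

2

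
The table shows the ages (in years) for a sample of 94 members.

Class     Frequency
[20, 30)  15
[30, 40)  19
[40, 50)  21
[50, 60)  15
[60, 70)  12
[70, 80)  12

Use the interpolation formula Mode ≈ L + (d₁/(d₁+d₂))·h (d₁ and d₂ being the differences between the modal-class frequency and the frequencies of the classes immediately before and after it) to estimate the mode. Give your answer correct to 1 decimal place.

Modal class: [40, 50) (highest frequency 21).
d₁ = 21 − 19 = 2, d₂ = 21 − 15 = 6
Mode ≈ 40 + (2/(2+6)) × 10 = 40 + 2.5000 = 42.5000

42.5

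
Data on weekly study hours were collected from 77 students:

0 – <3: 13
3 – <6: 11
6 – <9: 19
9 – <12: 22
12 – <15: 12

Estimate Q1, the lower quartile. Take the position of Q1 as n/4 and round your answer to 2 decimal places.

Cumulative frequencies: 13, 24, 43, 65, 77
n = 77; position = n/4 = 19.25.
This falls in the class 3 – <6: L = 3, F = 13, f = 11, h = 3.
Lower quartile ≈ 3 + ((19.25 − 13) / 11) × 3 = 4.7045

4.70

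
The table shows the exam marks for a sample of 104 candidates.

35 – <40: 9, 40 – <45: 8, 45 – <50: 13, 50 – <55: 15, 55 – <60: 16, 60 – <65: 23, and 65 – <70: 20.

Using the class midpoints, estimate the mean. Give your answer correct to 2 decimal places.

55.67

Midpoints: 37.5, 42.5, 47.5, 52.5, 57.5, 62.5, 67.5
Σfm = 9×37.5 + 8×42.5 + 13×47.5 + 15×52.5 + 16×57.5 + 23×62.5 + 20×67.5 = 5790
n = Σf = 104
Mean = 5790 / 104 = 55.6731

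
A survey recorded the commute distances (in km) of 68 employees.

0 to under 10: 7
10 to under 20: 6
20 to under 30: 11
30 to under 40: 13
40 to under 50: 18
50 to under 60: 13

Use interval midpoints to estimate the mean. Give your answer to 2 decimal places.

Midpoints: 5, 15, 25, 35, 45, 55
Σfm = 7×5 + 6×15 + 11×25 + 13×35 + 18×45 + 13×55 = 2380
n = Σf = 68
Mean = 2380 / 68 = 35.0000

35.00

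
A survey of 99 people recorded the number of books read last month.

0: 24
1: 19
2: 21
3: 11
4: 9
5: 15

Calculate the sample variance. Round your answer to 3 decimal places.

3.026

Values: 0, 1, 2, 3, 4, 5
n = 99, Σfx = 205, mean = 2.0707
Σfx² = 721
Σf(x − x̄)² = Σfx² − (Σfx)²/n = 721 − 205²/99 = 296.5051
Sample variance = 296.5051 / 98 = 3.0256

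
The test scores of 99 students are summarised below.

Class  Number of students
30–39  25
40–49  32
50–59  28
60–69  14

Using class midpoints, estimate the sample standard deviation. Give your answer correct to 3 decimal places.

Midpoints: 34.5, 44.5, 54.5, 64.5
n = 99, Σfm = 4715.5, mean = 47.6313
Σfm² = 234534.75
Σf(m − x̄)² = Σfm² − (Σfm)²/n = 234534.75 − 4715.5²/99 = 9929.2929
Sample variance = 9929.2929 / 98 = 101.3193
Standard deviation = √101.3193 = 10.0657

10.066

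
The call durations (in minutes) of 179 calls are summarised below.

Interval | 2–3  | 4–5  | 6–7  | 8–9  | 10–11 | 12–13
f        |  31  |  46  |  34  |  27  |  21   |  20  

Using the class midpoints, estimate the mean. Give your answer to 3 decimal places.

6.735

Midpoints: 2.5, 4.5, 6.5, 8.5, 10.5, 12.5
Σfm = 31×2.5 + 46×4.5 + 34×6.5 + 27×8.5 + 21×10.5 + 20×12.5 = 1205.5
n = Σf = 179
Mean = 1205.5 / 179 = 6.7346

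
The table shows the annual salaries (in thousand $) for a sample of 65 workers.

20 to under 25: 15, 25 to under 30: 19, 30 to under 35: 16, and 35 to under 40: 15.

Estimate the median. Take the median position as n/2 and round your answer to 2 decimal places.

29.61

Cumulative frequencies: 15, 34, 50, 65
n = 65; position = n/2 = 32.5.
This falls in the class 25 to under 30: L = 25, F = 15, f = 19, h = 5.
Median ≈ 25 + ((32.5 − 15) / 19) × 5 = 29.6053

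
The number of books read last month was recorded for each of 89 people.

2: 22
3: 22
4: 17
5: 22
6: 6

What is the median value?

Cumulative frequencies: 22, 44, 61, 83, 89
n = 89, so the median is the value in position (n+1)/2 = 45.
Position 45 falls at value 4.

4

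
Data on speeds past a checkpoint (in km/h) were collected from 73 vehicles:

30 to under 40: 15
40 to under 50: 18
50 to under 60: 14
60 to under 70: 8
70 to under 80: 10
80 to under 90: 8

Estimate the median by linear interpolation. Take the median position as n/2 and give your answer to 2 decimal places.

52.50

Cumulative frequencies: 15, 33, 47, 55, 65, 73
n = 73; position = n/2 = 36.5.
This falls in the class 50 to under 60: L = 50, F = 33, f = 14, h = 10.
Median ≈ 50 + ((36.5 − 33) / 14) × 10 = 52.5000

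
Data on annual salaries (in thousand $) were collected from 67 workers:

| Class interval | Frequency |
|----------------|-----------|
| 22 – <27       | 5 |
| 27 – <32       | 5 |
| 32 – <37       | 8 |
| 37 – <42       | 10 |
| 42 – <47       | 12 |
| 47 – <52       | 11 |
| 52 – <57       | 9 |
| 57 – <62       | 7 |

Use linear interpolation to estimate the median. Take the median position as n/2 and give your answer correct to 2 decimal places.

44.29

Cumulative frequencies: 5, 10, 18, 28, 40, 51, 60, 67
n = 67; position = n/2 = 33.5.
This falls in the class 42 – <47: L = 42, F = 28, f = 12, h = 5.
Median ≈ 42 + ((33.5 − 28) / 12) × 5 = 44.2917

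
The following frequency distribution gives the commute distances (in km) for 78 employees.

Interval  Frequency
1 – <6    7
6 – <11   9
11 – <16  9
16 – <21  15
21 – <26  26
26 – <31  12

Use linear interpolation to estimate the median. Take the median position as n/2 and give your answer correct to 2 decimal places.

Cumulative frequencies: 7, 16, 25, 40, 66, 78
n = 78; position = n/2 = 39.
This falls in the class 16 – <21: L = 16, F = 25, f = 15, h = 5.
Median ≈ 16 + ((39 − 25) / 15) × 5 = 20.6667

20.67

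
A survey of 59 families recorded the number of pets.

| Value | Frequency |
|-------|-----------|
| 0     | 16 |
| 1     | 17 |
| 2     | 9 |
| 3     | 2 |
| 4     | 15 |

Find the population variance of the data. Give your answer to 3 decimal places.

Values: 0, 1, 2, 3, 4
n = 59, Σfx = 101, mean = 1.7119
Σfx² = 311
Σf(x − x̄)² = Σfx² − (Σfx)²/n = 311 − 101²/59 = 138.1017
Population variance = 138.1017 / 59 = 2.3407

2.341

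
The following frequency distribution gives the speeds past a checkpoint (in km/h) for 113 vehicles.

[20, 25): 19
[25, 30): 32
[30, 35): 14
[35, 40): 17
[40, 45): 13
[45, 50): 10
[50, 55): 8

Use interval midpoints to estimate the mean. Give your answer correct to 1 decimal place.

34.0

Midpoints: 22.5, 27.5, 32.5, 37.5, 42.5, 47.5, 52.5
Σfm = 19×22.5 + 32×27.5 + 14×32.5 + 17×37.5 + 13×42.5 + 10×47.5 + 8×52.5 = 3847.5
n = Σf = 113
Mean = 3847.5 / 113 = 34.0487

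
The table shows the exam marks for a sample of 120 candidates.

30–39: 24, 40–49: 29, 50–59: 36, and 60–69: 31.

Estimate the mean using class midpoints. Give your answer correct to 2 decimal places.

Midpoints: 34.5, 44.5, 54.5, 64.5
Σfm = 24×34.5 + 29×44.5 + 36×54.5 + 31×64.5 = 6080
n = Σf = 120
Mean = 6080 / 120 = 50.6667

50.67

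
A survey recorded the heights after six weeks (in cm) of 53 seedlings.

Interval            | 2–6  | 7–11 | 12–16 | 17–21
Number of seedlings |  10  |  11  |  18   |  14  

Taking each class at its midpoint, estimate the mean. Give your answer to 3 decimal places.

Midpoints: 4, 9, 14, 19
Σfm = 10×4 + 11×9 + 18×14 + 14×19 = 657
n = Σf = 53
Mean = 657 / 53 = 12.3962

12.396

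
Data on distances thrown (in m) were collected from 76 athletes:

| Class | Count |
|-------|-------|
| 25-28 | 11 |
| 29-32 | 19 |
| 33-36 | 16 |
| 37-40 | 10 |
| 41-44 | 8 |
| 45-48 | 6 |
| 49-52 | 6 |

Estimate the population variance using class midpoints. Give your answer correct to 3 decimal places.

51.665

Midpoints: 26.5, 30.5, 34.5, 38.5, 42.5, 46.5, 50.5
n = 76, Σfm = 2730, mean = 35.9211
Σfm² = 101991
Σf(m − x̄)² = Σfm² − (Σfm)²/n = 101991 − 2730²/76 = 3926.5263
Population variance = 3926.5263 / 76 = 51.6648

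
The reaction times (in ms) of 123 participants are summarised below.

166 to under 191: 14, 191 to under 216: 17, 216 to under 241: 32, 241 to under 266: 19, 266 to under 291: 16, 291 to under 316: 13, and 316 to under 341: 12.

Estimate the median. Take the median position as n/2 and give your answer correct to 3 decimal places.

Cumulative frequencies: 14, 31, 63, 82, 98, 111, 123
n = 123; position = n/2 = 61.5.
This falls in the class 216 to under 241: L = 216, F = 31, f = 32, h = 25.
Median ≈ 216 + ((61.5 − 31) / 32) × 25 = 239.8281

239.828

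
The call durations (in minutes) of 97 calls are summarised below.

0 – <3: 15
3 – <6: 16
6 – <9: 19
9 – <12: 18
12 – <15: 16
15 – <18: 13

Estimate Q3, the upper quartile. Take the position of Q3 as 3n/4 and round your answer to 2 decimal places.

12.89

Cumulative frequencies: 15, 31, 50, 68, 84, 97
n = 97; position = 3n/4 = 72.75.
This falls in the class 12 – <15: L = 12, F = 68, f = 16, h = 3.
Upper quartile ≈ 12 + ((72.75 − 68) / 16) × 3 = 12.8906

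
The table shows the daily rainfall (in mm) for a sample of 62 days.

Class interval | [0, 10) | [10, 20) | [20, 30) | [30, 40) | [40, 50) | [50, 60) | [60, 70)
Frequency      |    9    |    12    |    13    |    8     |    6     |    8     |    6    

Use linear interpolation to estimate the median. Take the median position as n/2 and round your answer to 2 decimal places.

Cumulative frequencies: 9, 21, 34, 42, 48, 56, 62
n = 62; position = n/2 = 31.
This falls in the class [20, 30): L = 20, F = 21, f = 13, h = 10.
Median ≈ 20 + ((31 − 21) / 13) × 10 = 27.6923

27.69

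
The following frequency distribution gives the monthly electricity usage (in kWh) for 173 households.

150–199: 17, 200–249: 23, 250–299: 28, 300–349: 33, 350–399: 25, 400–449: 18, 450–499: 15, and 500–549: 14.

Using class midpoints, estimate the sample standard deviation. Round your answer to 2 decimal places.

Midpoints: 174.5, 224.5, 274.5, 324.5, 374.5, 424.5, 474.5, 524.5
n = 173, Σfm = 57988.5, mean = 335.1936
Σfm² = 21240093.25
Σf(m − x̄)² = Σfm² − (Σfm)²/n = 21240093.25 − 57988.5²/173 = 1802716.7630
Sample variance = 1802716.7630 / 172 = 10480.9114
Standard deviation = √10480.9114 = 102.3763

102.38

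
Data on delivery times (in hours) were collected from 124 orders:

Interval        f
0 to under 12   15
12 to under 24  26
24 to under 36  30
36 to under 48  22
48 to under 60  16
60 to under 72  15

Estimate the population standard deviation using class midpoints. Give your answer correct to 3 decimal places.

18.417

Midpoints: 6, 18, 30, 42, 54, 66
n = 124, Σfm = 4236, mean = 34.1613
Σfm² = 186768
Σf(m − x̄)² = Σfm² − (Σfm)²/n = 186768 − 4236²/124 = 42060.7742
Population variance = 42060.7742 / 124 = 339.1998
Standard deviation = √339.1998 = 18.4174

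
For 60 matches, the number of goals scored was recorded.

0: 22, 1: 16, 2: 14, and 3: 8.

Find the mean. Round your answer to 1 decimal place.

1.1

Values: 0, 1, 2, 3
Σfx = 22×0 + 16×1 + 14×2 + 8×3 = 68
n = Σf = 60
Mean = 68 / 60 = 1.1333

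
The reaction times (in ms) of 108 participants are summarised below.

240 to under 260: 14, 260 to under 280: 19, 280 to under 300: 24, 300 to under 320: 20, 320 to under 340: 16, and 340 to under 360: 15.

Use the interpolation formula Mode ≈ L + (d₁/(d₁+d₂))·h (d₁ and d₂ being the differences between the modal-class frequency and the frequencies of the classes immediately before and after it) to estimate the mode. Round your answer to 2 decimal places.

Modal class: 280 to under 300 (highest frequency 24).
d₁ = 24 − 19 = 5, d₂ = 24 − 20 = 4
Mode ≈ 280 + (5/(5+4)) × 20 = 280 + 11.1111 = 291.1111

291.11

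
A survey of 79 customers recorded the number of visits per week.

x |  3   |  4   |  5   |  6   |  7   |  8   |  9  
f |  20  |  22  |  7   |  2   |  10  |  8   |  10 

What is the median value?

4

Cumulative frequencies: 20, 42, 49, 51, 61, 69, 79
n = 79, so the median is the value in position (n+1)/2 = 40.
Position 40 falls at value 4.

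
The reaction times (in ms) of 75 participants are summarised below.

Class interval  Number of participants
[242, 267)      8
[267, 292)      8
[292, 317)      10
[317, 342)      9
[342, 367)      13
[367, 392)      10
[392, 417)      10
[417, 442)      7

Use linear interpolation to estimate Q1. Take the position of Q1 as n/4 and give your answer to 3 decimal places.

Cumulative frequencies: 8, 16, 26, 35, 48, 58, 68, 75
n = 75; position = n/4 = 18.75.
This falls in the class [292, 317): L = 292, F = 16, f = 10, h = 25.
Lower quartile ≈ 292 + ((18.75 − 16) / 10) × 25 = 298.8750

298.875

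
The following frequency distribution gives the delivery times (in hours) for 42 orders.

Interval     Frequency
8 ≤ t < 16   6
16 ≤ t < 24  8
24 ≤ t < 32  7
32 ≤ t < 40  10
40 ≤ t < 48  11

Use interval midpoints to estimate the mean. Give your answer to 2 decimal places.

Midpoints: 12, 20, 28, 36, 44
Σfm = 6×12 + 8×20 + 7×28 + 10×36 + 11×44 = 1272
n = Σf = 42
Mean = 1272 / 42 = 30.2857

30.29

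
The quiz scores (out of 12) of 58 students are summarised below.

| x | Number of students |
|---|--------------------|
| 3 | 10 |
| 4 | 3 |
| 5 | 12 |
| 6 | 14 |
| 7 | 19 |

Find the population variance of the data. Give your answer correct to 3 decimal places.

2.043

Values: 3, 4, 5, 6, 7
n = 58, Σfx = 319, mean = 5.5000
Σfx² = 1873
Σf(x − x̄)² = Σfx² − (Σfx)²/n = 1873 − 319²/58 = 118.5000
Population variance = 118.5000 / 58 = 2.0431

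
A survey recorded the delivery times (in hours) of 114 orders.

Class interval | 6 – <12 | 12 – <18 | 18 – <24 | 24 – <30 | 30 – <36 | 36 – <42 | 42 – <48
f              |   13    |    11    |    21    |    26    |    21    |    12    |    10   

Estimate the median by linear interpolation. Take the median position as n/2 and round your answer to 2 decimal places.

26.77

Cumulative frequencies: 13, 24, 45, 71, 92, 104, 114
n = 114; position = n/2 = 57.
This falls in the class 24 – <30: L = 24, F = 45, f = 26, h = 6.
Median ≈ 24 + ((57 − 45) / 26) × 6 = 26.7692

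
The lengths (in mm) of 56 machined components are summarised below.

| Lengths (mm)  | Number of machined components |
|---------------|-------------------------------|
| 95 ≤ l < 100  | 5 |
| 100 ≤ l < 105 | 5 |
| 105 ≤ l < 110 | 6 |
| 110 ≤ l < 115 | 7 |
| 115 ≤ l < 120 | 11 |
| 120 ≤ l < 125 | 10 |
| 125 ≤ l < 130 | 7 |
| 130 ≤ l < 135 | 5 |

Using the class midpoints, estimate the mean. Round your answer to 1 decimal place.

Midpoints: 97.5, 102.5, 107.5, 112.5, 117.5, 122.5, 127.5, 132.5
Σfm = 5×97.5 + 5×102.5 + 6×107.5 + 7×112.5 + 11×117.5 + 10×122.5 + 7×127.5 + 5×132.5 = 6505
n = Σf = 56
Mean = 6505 / 56 = 116.1607

116.2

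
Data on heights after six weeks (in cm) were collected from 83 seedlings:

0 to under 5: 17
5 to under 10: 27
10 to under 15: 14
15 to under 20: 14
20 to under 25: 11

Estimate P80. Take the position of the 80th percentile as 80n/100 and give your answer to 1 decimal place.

18.0

Cumulative frequencies: 17, 44, 58, 72, 83
n = 83; position = 80n/100 = 66.4.
This falls in the class 15 to under 20: L = 15, F = 58, f = 14, h = 5.
80th percentile ≈ 15 + ((66.4 − 58) / 14) × 5 = 18.0000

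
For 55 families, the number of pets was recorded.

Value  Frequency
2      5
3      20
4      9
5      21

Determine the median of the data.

4

Cumulative frequencies: 5, 25, 34, 55
n = 55, so the median is the value in position (n+1)/2 = 28.
Position 28 falls at value 4.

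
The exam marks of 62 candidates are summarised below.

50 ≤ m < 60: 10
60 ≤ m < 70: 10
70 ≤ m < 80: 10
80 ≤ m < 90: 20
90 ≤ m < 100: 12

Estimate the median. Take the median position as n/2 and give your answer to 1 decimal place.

80.5

Cumulative frequencies: 10, 20, 30, 50, 62
n = 62; position = n/2 = 31.
This falls in the class 80 ≤ m < 90: L = 80, F = 30, f = 20, h = 10.
Median ≈ 80 + ((31 − 30) / 20) × 10 = 80.5000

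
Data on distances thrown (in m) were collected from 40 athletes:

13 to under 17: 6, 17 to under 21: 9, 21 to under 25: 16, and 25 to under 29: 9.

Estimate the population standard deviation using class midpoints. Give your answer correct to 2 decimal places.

Midpoints: 15, 19, 23, 27
n = 40, Σfm = 872, mean = 21.8000
Σfm² = 19624
Σf(m − x̄)² = Σfm² − (Σfm)²/n = 19624 − 872²/40 = 614.4000
Population variance = 614.4000 / 40 = 15.3600
Standard deviation = √15.3600 = 3.9192

3.92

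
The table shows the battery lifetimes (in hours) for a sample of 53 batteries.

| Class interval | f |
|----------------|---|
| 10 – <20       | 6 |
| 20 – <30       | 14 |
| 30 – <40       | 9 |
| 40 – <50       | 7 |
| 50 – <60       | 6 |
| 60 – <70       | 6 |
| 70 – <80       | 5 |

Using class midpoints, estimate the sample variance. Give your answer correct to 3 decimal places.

355.515

Midpoints: 15, 25, 35, 45, 55, 65, 75
n = 53, Σfm = 2165, mean = 40.8491
Σfm² = 106925
Σf(m − x̄)² = Σfm² − (Σfm)²/n = 106925 − 2165²/53 = 18486.7925
Sample variance = 18486.7925 / 52 = 355.5152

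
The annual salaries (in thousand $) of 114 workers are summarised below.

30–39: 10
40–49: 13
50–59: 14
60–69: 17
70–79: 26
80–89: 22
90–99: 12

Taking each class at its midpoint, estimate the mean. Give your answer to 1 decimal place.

67.7

Midpoints: 34.5, 44.5, 54.5, 64.5, 74.5, 84.5, 94.5
Σfm = 10×34.5 + 13×44.5 + 14×54.5 + 17×64.5 + 26×74.5 + 22×84.5 + 12×94.5 = 7713
n = Σf = 114
Mean = 7713 / 114 = 67.6579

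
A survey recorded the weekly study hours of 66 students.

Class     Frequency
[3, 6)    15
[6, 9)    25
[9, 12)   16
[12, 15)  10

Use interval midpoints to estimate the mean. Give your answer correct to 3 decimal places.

Midpoints: 4.5, 7.5, 10.5, 13.5
Σfm = 15×4.5 + 25×7.5 + 16×10.5 + 10×13.5 = 558
n = Σf = 66
Mean = 558 / 66 = 8.4545

8.455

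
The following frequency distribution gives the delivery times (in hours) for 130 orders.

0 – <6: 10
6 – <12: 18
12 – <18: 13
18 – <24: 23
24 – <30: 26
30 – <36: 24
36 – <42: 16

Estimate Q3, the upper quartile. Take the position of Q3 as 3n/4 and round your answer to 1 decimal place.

Cumulative frequencies: 10, 28, 41, 64, 90, 114, 130
n = 130; position = 3n/4 = 97.5.
This falls in the class 30 – <36: L = 30, F = 90, f = 24, h = 6.
Upper quartile ≈ 30 + ((97.5 − 90) / 24) × 6 = 31.8750

31.9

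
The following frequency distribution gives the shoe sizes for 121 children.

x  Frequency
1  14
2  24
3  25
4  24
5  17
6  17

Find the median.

Cumulative frequencies: 14, 38, 63, 87, 104, 121
n = 121, so the median is the value in position (n+1)/2 = 61.
Position 61 falls at value 3.

3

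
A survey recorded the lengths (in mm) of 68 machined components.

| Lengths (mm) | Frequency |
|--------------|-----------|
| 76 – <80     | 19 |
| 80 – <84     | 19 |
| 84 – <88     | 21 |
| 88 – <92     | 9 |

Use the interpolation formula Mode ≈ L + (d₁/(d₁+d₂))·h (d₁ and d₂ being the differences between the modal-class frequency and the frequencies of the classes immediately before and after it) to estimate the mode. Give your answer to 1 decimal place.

Modal class: 84 – <88 (highest frequency 21).
d₁ = 21 − 19 = 2, d₂ = 21 − 9 = 12
Mode ≈ 84 + (2/(2+12)) × 4 = 84 + 0.5714 = 84.5714

84.6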